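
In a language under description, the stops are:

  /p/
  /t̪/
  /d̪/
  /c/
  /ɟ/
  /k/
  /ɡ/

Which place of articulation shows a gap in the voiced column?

place of articulation  voiceless  voiced  
bilabial          p         —       
dental            t̪        d̪      
palatal           c         ɟ       
velar             k         ɡ       
Every place of articulation has a voiced member except bilabial, where /b/ would be expected.

bilabial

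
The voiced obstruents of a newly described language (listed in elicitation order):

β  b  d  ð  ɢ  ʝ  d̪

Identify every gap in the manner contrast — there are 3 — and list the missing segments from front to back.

/z/, /ɟ/, /ʁ/

Stop: /b/ (bilabial), /d̪/ (dental), /d/ (alveolar), /ɢ/ (uvular).
Fricative: /β/ (bilabial), /ð/ (dental), /ʝ/ (palatal).
Gaps, from front to back: alveolar lacks fricative (/z/); palatal lacks stop (/ɟ/); uvular lacks fricative (/ʁ/).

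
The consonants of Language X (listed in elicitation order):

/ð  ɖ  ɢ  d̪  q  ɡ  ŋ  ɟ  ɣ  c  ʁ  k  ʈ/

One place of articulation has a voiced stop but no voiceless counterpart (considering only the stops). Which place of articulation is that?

dental

place of articulation  voiceless  voiced  
dental            —         d̪      
retroflex         ʈ         ɖ       
palatal           c         ɟ       
velar             k         ɡ       
uvular            q         ɢ       
Every place of articulation has a voiceless member except dental, where /t̪/ would be expected.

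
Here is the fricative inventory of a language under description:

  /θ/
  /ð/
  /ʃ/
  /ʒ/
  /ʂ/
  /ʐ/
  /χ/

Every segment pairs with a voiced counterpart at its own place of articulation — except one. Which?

Dental: /θ/ ~ /ð/
Postalveolar: /ʃ/ ~ /ʒ/
Retroflex: /ʂ/ ~ /ʐ/
Uvular: only /χ/ (voiceless); no voiced partner.
So /χ/ is the unpaired segment.

/χ/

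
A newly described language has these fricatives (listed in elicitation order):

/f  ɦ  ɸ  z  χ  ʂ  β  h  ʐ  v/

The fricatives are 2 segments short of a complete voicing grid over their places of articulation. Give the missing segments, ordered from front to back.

/s/, /ʁ/

Voiceless: /ɸ/ (bilabial), /f/ (labiodental), /ʂ/ (retroflex), /χ/ (uvular), /h/ (glottal).
Voiced: /β/ (bilabial), /v/ (labiodental), /z/ (alveolar), /ʐ/ (retroflex), /ɦ/ (glottal).
Gaps, from front to back: alveolar lacks voiceless (/s/); uvular lacks voiced (/ʁ/).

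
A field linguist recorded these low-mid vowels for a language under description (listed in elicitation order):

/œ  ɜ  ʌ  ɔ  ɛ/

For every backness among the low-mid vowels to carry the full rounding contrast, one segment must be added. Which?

/ɞ/

backness          unrounded  rounded 
front             ɛ         œ       
central           ɜ         —       
back              ʌ         ɔ       
The central row has no rounded member, so the gap is the central rounded vowel /ɞ/.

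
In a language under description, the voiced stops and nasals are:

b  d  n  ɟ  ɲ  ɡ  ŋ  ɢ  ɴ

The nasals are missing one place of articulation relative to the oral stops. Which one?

bilabial

Oral stop: /b/ (bilabial), /d/ (alveolar), /ɟ/ (palatal), /ɡ/ (velar), /ɢ/ (uvular).
Nasal: /n/ (alveolar), /ɲ/ (palatal), /ŋ/ (velar), /ɴ/ (uvular).
Every place of articulation has a nasal member except bilabial, where /m/ would be expected.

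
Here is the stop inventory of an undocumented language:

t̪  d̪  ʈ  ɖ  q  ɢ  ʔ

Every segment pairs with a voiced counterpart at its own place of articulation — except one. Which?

Dental: /t̪/ ~ /d̪/
Retroflex: /ʈ/ ~ /ɖ/
Uvular: /q/ ~ /ɢ/
Glottal: only /ʔ/ (voiceless); no voiced partner.
So /ʔ/ is the unpaired segment.

/ʔ/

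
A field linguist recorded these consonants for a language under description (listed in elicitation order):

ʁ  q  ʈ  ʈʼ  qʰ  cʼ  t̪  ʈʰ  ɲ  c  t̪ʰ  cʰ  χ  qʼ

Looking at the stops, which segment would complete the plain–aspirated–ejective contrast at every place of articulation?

Plain: /t̪/ (dental), /ʈ/ (retroflex), /c/ (palatal), /q/ (uvular).
Aspirated: /t̪ʰ/ (dental), /ʈʰ/ (retroflex), /cʰ/ (palatal), /qʰ/ (uvular).
Ejective: /ʈʼ/ (retroflex), /cʼ/ (palatal), /qʼ/ (uvular).
The dental row has no ejective member, so the gap is the ejective dental stop /t̪ʼ/.

/t̪ʼ/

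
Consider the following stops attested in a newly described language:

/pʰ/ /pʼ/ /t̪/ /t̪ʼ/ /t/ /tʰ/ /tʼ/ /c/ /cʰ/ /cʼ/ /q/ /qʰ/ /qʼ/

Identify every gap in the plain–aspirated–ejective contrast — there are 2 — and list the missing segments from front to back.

bilabial: plain —, aspirated /pʰ/, ejective /pʼ/.
dental: plain /t̪/, aspirated —, ejective /t̪ʼ/.
alveolar: plain /t/, aspirated /tʰ/, ejective /tʼ/.
palatal: plain /c/, aspirated /cʰ/, ejective /cʼ/.
uvular: plain /q/, aspirated /qʰ/, ejective /qʼ/.
Gaps, from front to back: bilabial lacks plain (/p/); dental lacks aspirated (/t̪ʰ/).

/p/, /t̪ʰ/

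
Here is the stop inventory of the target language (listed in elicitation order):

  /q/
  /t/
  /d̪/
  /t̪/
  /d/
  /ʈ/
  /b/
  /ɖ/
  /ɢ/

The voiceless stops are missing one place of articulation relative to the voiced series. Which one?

bilabial

Voiceless: /t̪/ (dental), /t/ (alveolar), /ʈ/ (retroflex), /q/ (uvular).
Voiced: /b/ (bilabial), /d̪/ (dental), /d/ (alveolar), /ɖ/ (retroflex), /ɢ/ (uvular).
Every place of articulation has a voiceless member except bilabial, where /p/ would be expected.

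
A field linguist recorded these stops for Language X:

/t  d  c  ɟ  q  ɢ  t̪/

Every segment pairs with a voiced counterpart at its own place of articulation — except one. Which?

Alveolar: /t/ ~ /d/
Palatal: /c/ ~ /ɟ/
Uvular: /q/ ~ /ɢ/
Dental: only /t̪/ (voiceless); no voiced partner.
So /t̪/ is the unpaired segment.

/t̪/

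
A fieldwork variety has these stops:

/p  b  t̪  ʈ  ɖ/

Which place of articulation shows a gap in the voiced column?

place of articulation  voiceless  voiced  
bilabial          p         b       
dental            t̪        —       
retroflex         ʈ         ɖ       
Every place of articulation has a voiced member except dental, where /d̪/ would be expected.

dental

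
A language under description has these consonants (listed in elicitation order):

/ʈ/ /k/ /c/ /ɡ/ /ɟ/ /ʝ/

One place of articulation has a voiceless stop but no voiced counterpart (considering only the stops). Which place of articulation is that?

Voiceless: /ʈ/ (retroflex), /c/ (palatal), /k/ (velar).
Voiced: /ɟ/ (palatal), /ɡ/ (velar).
Every place of articulation has a voiced member except retroflex, where /ɖ/ would be expected.

retroflex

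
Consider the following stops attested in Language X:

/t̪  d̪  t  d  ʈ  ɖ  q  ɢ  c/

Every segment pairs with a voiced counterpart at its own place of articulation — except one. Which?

Dental: /t̪/ ~ /d̪/
Alveolar: /t/ ~ /d/
Retroflex: /ʈ/ ~ /ɖ/
Uvular: /q/ ~ /ɢ/
Palatal: only /c/ (voiceless); no voiced partner.
So /c/ is the unpaired segment.

/c/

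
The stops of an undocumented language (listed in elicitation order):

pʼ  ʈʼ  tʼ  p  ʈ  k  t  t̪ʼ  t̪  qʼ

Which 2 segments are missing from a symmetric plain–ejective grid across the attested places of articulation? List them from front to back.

/kʼ/, /q/

Plain: /p/ (bilabial), /t̪/ (dental), /t/ (alveolar), /ʈ/ (retroflex), /k/ (velar).
Ejective: /pʼ/ (bilabial), /t̪ʼ/ (dental), /tʼ/ (alveolar), /ʈʼ/ (retroflex), /qʼ/ (uvular).
Gaps, from front to back: velar lacks ejective (/kʼ/); uvular lacks plain (/q/).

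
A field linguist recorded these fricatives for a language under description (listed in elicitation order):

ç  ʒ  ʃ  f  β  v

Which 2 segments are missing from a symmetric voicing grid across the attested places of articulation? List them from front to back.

bilabial: voiceless —, voiced /β/.
labiodental: voiceless /f/, voiced /v/.
postalveolar: voiceless /ʃ/, voiced /ʒ/.
palatal: voiceless /ç/, voiced —.
Gaps, from front to back: bilabial lacks voiceless (/ɸ/); palatal lacks voiced (/ʝ/).

/ɸ/, /ʝ/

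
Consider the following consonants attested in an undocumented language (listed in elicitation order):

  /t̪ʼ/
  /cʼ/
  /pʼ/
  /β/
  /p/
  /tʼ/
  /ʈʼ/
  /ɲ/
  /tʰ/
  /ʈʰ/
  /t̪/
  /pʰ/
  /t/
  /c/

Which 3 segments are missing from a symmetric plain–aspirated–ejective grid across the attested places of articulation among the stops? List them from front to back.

place of articulation  plain     aspirated  ejective
bilabial          p         pʰ        pʼ      
dental            t̪        —         t̪ʼ     
alveolar          t         tʰ        tʼ      
retroflex         —         ʈʰ        ʈʼ      
palatal           c         —         cʼ      
Gaps, from front to back: dental lacks aspirated (/t̪ʰ/); retroflex lacks plain (/ʈ/); palatal lacks aspirated (/cʰ/).

/t̪ʰ/, /ʈ/, /cʰ/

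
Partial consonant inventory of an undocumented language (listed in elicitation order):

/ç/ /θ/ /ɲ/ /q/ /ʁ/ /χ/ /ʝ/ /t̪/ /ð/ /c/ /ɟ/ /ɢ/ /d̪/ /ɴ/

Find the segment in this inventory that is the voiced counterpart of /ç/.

/ç/ is a voiceless palatal fricative.
The voiced counterpart is a voiced palatal fricative — in this inventory, /ʝ/.

/ʝ/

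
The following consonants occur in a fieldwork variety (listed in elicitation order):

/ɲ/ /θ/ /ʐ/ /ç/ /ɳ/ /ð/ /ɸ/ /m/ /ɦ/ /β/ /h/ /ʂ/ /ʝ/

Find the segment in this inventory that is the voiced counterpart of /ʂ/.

/ʂ/ is a voiceless retroflex fricative.
The voiced counterpart is a voiced retroflex fricative — in this inventory, /ʐ/.

/ʐ/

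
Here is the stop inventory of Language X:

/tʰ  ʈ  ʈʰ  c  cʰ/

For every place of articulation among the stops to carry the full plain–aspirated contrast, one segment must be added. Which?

Plain: /ʈ/ (retroflex), /c/ (palatal).
Aspirated: /tʰ/ (alveolar), /ʈʰ/ (retroflex), /cʰ/ (palatal).
The alveolar row has no plain member, so the gap is the plain alveolar stop /t/.

/t/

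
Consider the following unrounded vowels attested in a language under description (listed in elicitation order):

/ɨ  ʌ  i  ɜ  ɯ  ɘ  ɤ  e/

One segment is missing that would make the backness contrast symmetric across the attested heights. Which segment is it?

height            front     central   back    
high              i         ɨ         ɯ       
high-mid          e         ɘ         ɤ       
low-mid           —         ɜ         ʌ       
The low-mid row has no front member, so the gap is the low-mid front unrounded vowel /ɛ/.

/ɛ/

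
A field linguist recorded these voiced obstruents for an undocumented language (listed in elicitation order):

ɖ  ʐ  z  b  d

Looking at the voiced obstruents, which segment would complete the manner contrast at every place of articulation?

Stop: /b/ (bilabial), /d/ (alveolar), /ɖ/ (retroflex).
Fricative: /z/ (alveolar), /ʐ/ (retroflex).
The bilabial row has no fricative member, so the gap is the bilabial fricative /β/.

/β/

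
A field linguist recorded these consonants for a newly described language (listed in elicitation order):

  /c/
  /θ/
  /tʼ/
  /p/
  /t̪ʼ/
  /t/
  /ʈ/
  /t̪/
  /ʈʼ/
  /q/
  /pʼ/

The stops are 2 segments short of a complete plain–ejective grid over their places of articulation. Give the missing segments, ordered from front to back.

/cʼ/, /qʼ/

place of articulation  plain     ejective
bilabial          p         pʼ      
dental            t̪        t̪ʼ     
alveolar          t         tʼ      
retroflex         ʈ         ʈʼ      
palatal           c         —       
uvular            q         —       
Gaps, from front to back: palatal lacks ejective (/cʼ/); uvular lacks ejective (/qʼ/).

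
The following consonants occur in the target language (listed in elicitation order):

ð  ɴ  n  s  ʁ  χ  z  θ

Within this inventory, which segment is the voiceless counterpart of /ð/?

/θ/

/ð/ is a voiced dental fricative.
The voiceless counterpart is a voiceless dental fricative — in this inventory, /θ/.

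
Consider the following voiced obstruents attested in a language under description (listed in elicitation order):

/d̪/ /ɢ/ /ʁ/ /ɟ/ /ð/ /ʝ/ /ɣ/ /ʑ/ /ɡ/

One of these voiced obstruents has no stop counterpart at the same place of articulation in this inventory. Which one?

Dental: /d̪/ ~ /ð/
Palatal: /ɟ/ ~ /ʝ/
Velar: /ɡ/ ~ /ɣ/
Uvular: /ɢ/ ~ /ʁ/
Alveolo-palatal: only /ʑ/ (fricative); no stop partner.
So /ʑ/ is the unpaired segment.

/ʑ/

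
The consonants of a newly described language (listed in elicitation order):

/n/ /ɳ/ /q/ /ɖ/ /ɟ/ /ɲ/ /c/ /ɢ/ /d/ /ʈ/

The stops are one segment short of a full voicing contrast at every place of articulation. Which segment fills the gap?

place of articulation  voiceless  voiced  
alveolar          —         d       
retroflex         ʈ         ɖ       
palatal           c         ɟ       
uvular            q         ɢ       
The alveolar row has no voiceless member, so the gap is the voiceless alveolar stop /t/.

/t/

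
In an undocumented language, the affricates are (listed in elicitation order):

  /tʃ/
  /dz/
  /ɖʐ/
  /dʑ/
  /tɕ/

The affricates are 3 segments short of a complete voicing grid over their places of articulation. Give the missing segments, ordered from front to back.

place of articulation  voiceless  voiced  
alveolar          —         dz      
postalveolar      tʃ        —       
retroflex         —         ɖʐ      
alveolo-palatal   tɕ        dʑ      
Gaps, from front to back: alveolar lacks voiceless (/ts/); postalveolar lacks voiced (/dʒ/); retroflex lacks voiceless (/ʈʂ/).

/ts/, /dʒ/, /ʈʂ/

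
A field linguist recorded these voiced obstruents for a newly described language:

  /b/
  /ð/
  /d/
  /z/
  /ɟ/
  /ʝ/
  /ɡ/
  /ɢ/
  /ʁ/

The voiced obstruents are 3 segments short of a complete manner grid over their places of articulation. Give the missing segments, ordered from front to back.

bilabial: stop /b/, fricative —.
dental: stop —, fricative /ð/.
alveolar: stop /d/, fricative /z/.
palatal: stop /ɟ/, fricative /ʝ/.
velar: stop /ɡ/, fricative —.
uvular: stop /ɢ/, fricative /ʁ/.
Gaps, from front to back: bilabial lacks fricative (/β/); dental lacks stop (/d̪/); velar lacks fricative (/ɣ/).

/β/, /d̪/, /ɣ/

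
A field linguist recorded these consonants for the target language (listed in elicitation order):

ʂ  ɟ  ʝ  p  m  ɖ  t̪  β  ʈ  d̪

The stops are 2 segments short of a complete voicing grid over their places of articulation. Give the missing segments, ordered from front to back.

/b/, /c/

bilabial: voiceless /p/, voiced —.
dental: voiceless /t̪/, voiced /d̪/.
retroflex: voiceless /ʈ/, voiced /ɖ/.
palatal: voiceless —, voiced /ɟ/.
Gaps, from front to back: bilabial lacks voiced (/b/); palatal lacks voiceless (/c/).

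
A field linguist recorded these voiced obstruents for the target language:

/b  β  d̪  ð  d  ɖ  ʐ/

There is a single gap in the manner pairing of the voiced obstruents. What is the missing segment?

place of articulation  stop      fricative
bilabial          b         β       
dental            d̪        ð       
alveolar          d         —       
retroflex         ɖ         ʐ       
The alveolar row has no fricative member, so the gap is the alveolar fricative /z/.

/z/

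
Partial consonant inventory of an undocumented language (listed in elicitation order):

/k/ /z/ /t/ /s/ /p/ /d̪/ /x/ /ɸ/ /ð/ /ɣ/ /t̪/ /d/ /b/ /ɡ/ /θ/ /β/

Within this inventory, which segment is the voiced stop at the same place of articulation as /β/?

/β/ is a voiced bilabial fricative.
The voiced stop at the same place is a voiced bilabial stop — in this inventory, /b/.

/b/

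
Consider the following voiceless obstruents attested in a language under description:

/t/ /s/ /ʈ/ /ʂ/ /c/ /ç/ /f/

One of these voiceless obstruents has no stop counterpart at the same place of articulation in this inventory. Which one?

Alveolar: /t/ ~ /s/
Retroflex: /ʈ/ ~ /ʂ/
Palatal: /c/ ~ /ç/
Labiodental: only /f/ (fricative); no stop partner.
So /f/ is the unpaired segment.

/f/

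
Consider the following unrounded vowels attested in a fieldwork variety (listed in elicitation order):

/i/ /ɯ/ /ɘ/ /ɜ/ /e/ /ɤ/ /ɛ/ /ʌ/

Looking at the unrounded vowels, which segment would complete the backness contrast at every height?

Front: /i/ (high), /e/ (high-mid), /ɛ/ (low-mid).
Central: /ɘ/ (high-mid), /ɜ/ (low-mid).
Back: /ɯ/ (high), /ɤ/ (high-mid), /ʌ/ (low-mid).
The high row has no central member, so the gap is the high central unrounded vowel /ɨ/.

/ɨ/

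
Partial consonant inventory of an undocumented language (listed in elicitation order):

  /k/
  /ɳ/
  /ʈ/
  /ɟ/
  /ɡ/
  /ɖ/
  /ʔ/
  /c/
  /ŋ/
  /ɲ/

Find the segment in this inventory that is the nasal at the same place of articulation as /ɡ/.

/ŋ/

/ɡ/ is a voiced velar stop.
The nasal at the same place is a velar nasal — in this inventory, /ŋ/.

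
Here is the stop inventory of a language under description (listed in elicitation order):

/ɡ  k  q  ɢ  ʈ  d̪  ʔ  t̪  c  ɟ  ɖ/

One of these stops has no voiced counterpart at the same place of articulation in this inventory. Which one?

Dental: /t̪/ ~ /d̪/
Retroflex: /ʈ/ ~ /ɖ/
Palatal: /c/ ~ /ɟ/
Velar: /k/ ~ /ɡ/
Uvular: /q/ ~ /ɢ/
Glottal: only /ʔ/ (voiceless); no voiced partner.
So /ʔ/ is the unpaired segment.

/ʔ/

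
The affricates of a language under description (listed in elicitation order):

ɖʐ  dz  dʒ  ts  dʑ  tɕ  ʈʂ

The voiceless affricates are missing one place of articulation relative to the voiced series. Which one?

alveolar: voiceless /ts/, voiced /dz/.
postalveolar: voiceless —, voiced /dʒ/.
retroflex: voiceless /ʈʂ/, voiced /ɖʐ/.
alveolo-palatal: voiceless /tɕ/, voiced /dʑ/.
Every place of articulation has a voiceless member except postalveolar, where /tʃ/ would be expected.

postalveolar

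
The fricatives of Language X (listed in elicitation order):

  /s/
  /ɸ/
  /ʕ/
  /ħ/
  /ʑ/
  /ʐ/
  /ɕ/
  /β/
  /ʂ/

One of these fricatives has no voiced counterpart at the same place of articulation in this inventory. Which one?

/s/

Bilabial: /ɸ/ ~ /β/
Retroflex: /ʂ/ ~ /ʐ/
Alveolo-palatal: /ɕ/ ~ /ʑ/
Pharyngeal: /ħ/ ~ /ʕ/
Alveolar: only /s/ (voiceless); no voiced partner.
So /s/ is the unpaired segment.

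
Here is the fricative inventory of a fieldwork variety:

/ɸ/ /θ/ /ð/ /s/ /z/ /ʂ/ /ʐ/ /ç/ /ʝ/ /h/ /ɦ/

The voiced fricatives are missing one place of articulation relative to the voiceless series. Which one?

bilabial

bilabial: voiceless /ɸ/, voiced —.
dental: voiceless /θ/, voiced /ð/.
alveolar: voiceless /s/, voiced /z/.
retroflex: voiceless /ʂ/, voiced /ʐ/.
palatal: voiceless /ç/, voiced /ʝ/.
glottal: voiceless /h/, voiced /ɦ/.
Every place of articulation has a voiced member except bilabial, where /β/ would be expected.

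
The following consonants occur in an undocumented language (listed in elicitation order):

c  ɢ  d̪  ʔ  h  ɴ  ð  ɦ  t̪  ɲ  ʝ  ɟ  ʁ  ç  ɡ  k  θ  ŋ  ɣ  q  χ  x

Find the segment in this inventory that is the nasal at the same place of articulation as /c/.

/c/ is a voiceless palatal stop.
The nasal at the same place is a palatal nasal — in this inventory, /ɲ/.

/ɲ/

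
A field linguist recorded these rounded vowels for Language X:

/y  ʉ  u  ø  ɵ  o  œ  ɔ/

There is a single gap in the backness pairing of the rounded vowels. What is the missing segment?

/ɞ/

Front: /y/ (high), /ø/ (high-mid), /œ/ (low-mid).
Central: /ʉ/ (high), /ɵ/ (high-mid).
Back: /u/ (high), /o/ (high-mid), /ɔ/ (low-mid).
The low-mid row has no central member, so the gap is the low-mid central rounded vowel /ɞ/.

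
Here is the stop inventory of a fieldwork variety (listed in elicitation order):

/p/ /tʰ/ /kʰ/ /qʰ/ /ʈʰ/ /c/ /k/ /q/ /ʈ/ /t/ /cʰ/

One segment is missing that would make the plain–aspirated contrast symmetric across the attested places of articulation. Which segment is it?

Plain: /p/ (bilabial), /t/ (alveolar), /ʈ/ (retroflex), /c/ (palatal), /k/ (velar), /q/ (uvular).
Aspirated: /tʰ/ (alveolar), /ʈʰ/ (retroflex), /cʰ/ (palatal), /kʰ/ (velar), /qʰ/ (uvular).
The bilabial row has no aspirated member, so the gap is the aspirated bilabial stop /pʰ/.

/pʰ/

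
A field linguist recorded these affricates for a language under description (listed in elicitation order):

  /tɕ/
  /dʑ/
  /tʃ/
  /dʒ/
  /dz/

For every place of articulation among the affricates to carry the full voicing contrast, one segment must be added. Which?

/ts/

alveolar: voiceless —, voiced /dz/.
postalveolar: voiceless /tʃ/, voiced /dʒ/.
alveolo-palatal: voiceless /tɕ/, voiced /dʑ/.
The alveolar row has no voiceless member, so the gap is the voiceless alveolar affricate /ts/.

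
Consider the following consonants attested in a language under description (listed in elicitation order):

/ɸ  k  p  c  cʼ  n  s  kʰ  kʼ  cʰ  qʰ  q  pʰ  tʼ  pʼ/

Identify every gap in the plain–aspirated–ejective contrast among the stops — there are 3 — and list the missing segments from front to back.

place of articulation  plain     aspirated  ejective
bilabial          p         pʰ        pʼ      
alveolar          —         —         tʼ      
palatal           c         cʰ        cʼ      
velar             k         kʰ        kʼ      
uvular            q         qʰ        —       
Gaps, from front to back: alveolar lacks plain (/t/); alveolar lacks aspirated (/tʰ/); uvular lacks ejective (/qʼ/).

/t/, /tʰ/, /qʼ/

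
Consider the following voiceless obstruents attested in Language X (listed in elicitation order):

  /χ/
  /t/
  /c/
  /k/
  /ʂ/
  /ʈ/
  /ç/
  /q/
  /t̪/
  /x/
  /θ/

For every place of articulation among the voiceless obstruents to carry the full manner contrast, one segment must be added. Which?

dental: stop /t̪/, fricative /θ/.
alveolar: stop /t/, fricative —.
retroflex: stop /ʈ/, fricative /ʂ/.
palatal: stop /c/, fricative /ç/.
velar: stop /k/, fricative /x/.
uvular: stop /q/, fricative /χ/.
The alveolar row has no fricative member, so the gap is the alveolar fricative /s/.

/s/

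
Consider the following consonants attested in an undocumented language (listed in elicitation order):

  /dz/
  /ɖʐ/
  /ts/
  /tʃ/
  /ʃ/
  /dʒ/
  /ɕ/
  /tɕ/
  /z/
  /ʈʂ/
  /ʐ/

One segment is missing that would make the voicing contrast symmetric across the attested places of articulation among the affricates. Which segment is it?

place of articulation  voiceless  voiced  
alveolar          ts        dz      
postalveolar      tʃ        dʒ      
retroflex         ʈʂ        ɖʐ      
alveolo-palatal   tɕ        —       
The alveolo-palatal row has no voiced member, so the gap is the voiced alveolo-palatal affricate /dʑ/.

/dʑ/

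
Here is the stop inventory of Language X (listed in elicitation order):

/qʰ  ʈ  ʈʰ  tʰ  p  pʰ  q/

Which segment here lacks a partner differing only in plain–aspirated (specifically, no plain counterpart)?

/tʰ/

Bilabial: /p/ ~ /pʰ/
Retroflex: /ʈ/ ~ /ʈʰ/
Uvular: /q/ ~ /qʰ/
Alveolar: only /tʰ/ (aspirated); no plain partner.
So /tʰ/ is the unpaired segment.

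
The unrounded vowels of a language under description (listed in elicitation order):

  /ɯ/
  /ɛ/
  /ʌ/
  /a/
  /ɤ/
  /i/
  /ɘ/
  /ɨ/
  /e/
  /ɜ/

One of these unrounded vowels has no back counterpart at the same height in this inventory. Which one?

High: /i/ ~ /ɨ/ ~ /ɯ/
High-mid: /e/ ~ /ɘ/ ~ /ɤ/
Low-mid: /ɛ/ ~ /ɜ/ ~ /ʌ/
Low: only /a/ (front); no back partner.
So /a/ is the unpaired segment.

/a/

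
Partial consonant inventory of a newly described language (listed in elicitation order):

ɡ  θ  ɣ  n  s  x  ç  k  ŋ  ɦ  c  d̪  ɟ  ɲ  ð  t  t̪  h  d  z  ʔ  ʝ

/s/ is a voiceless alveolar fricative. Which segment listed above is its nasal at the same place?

/n/

The nasal at the same place is an alveolar nasal — in this inventory, /n/.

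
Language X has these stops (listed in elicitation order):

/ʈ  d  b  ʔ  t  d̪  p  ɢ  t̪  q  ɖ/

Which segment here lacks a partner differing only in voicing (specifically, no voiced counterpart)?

Bilabial: /p/ ~ /b/
Dental: /t̪/ ~ /d̪/
Alveolar: /t/ ~ /d/
Retroflex: /ʈ/ ~ /ɖ/
Uvular: /q/ ~ /ɢ/
Glottal: only /ʔ/ (voiceless); no voiced partner.
So /ʔ/ is the unpaired segment.

/ʔ/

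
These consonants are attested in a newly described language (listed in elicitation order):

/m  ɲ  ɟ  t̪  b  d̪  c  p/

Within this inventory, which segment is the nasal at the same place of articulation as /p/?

/p/ is a voiceless bilabial stop.
The nasal at the same place is a bilabial nasal — in this inventory, /m/.

/m/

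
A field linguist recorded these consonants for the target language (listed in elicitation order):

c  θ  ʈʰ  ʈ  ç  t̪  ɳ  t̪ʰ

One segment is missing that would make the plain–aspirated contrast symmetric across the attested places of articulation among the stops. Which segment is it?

/cʰ/

Plain: /t̪/ (dental), /ʈ/ (retroflex), /c/ (palatal).
Aspirated: /t̪ʰ/ (dental), /ʈʰ/ (retroflex).
The palatal row has no aspirated member, so the gap is the aspirated palatal stop /cʰ/.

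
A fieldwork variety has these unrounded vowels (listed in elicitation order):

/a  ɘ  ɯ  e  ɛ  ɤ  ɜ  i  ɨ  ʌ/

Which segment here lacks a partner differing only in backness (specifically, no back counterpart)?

/a/

High: /i/ ~ /ɨ/ ~ /ɯ/
High-mid: /e/ ~ /ɘ/ ~ /ɤ/
Low-mid: /ɛ/ ~ /ɜ/ ~ /ʌ/
Low: only /a/ (front); no back partner.
So /a/ is the unpaired segment.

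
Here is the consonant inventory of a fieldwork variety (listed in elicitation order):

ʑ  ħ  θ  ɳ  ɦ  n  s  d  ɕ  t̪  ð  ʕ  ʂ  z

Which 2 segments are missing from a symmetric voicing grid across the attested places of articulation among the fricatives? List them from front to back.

dental: voiceless /θ/, voiced /ð/.
alveolar: voiceless /s/, voiced /z/.
retroflex: voiceless /ʂ/, voiced —.
alveolo-palatal: voiceless /ɕ/, voiced /ʑ/.
pharyngeal: voiceless /ħ/, voiced /ʕ/.
glottal: voiceless —, voiced /ɦ/.
Gaps, from front to back: retroflex lacks voiced (/ʐ/); glottal lacks voiceless (/h/).

/ʐ/, /h/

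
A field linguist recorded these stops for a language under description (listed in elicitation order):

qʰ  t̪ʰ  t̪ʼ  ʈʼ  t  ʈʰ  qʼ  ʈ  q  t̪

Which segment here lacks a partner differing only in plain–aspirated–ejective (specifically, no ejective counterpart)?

/t/

Dental: /t̪/ ~ /t̪ʰ/ ~ /t̪ʼ/
Retroflex: /ʈ/ ~ /ʈʰ/ ~ /ʈʼ/
Uvular: /q/ ~ /qʰ/ ~ /qʼ/
Alveolar: only /t/ (plain); no ejective partner.
So /t/ is the unpaired segment.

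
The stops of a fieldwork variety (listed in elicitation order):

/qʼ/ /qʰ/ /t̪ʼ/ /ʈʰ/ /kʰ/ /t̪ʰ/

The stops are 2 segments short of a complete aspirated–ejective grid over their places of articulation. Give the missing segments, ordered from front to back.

place of articulation  aspirated  ejective
dental            t̪ʰ       t̪ʼ     
retroflex         ʈʰ        —       
velar             kʰ        —       
uvular            qʰ        qʼ      
Gaps, from front to back: retroflex lacks ejective (/ʈʼ/); velar lacks ejective (/kʼ/).

/ʈʼ/, /kʼ/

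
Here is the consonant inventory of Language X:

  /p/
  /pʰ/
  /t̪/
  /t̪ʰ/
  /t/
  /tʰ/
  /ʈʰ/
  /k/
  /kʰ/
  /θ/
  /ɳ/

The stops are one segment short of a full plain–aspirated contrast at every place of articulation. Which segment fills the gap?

/ʈ/

place of articulation  plain     aspirated
bilabial          p         pʰ      
dental            t̪        t̪ʰ     
alveolar          t         tʰ      
retroflex         —         ʈʰ      
velar             k         kʰ      
The retroflex row has no plain member, so the gap is the plain retroflex stop /ʈ/.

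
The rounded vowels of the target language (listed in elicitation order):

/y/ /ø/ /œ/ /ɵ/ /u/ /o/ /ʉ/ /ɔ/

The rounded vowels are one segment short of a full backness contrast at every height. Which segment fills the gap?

/ɞ/

high: front /y/, central /ʉ/, back /u/.
high-mid: front /ø/, central /ɵ/, back /o/.
low-mid: front /œ/, central —, back /ɔ/.
The low-mid row has no central member, so the gap is the low-mid central rounded vowel /ɞ/.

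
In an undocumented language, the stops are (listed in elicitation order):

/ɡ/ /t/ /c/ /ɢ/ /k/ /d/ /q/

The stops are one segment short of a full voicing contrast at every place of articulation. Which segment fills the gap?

/ɟ/

alveolar: voiceless /t/, voiced /d/.
palatal: voiceless /c/, voiced —.
velar: voiceless /k/, voiced /ɡ/.
uvular: voiceless /q/, voiced /ɢ/.
The palatal row has no voiced member, so the gap is the voiced palatal stop /ɟ/.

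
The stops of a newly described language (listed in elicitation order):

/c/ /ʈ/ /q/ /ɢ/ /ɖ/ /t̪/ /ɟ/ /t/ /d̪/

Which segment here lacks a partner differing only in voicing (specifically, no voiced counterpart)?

/t/

Dental: /t̪/ ~ /d̪/
Retroflex: /ʈ/ ~ /ɖ/
Palatal: /c/ ~ /ɟ/
Uvular: /q/ ~ /ɢ/
Alveolar: only /t/ (voiceless); no voiced partner.
So /t/ is the unpaired segment.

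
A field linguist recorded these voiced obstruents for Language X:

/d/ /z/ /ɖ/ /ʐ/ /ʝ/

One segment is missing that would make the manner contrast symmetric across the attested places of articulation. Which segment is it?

Stop: /d/ (alveolar), /ɖ/ (retroflex).
Fricative: /z/ (alveolar), /ʐ/ (retroflex), /ʝ/ (palatal).
The palatal row has no stop member, so the gap is the palatal stop /ɟ/.

/ɟ/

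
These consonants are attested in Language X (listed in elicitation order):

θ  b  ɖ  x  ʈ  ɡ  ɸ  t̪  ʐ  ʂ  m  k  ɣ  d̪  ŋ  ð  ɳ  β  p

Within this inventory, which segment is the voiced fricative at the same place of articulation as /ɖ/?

/ʐ/

/ɖ/ is a voiced retroflex stop.
The voiced fricative at the same place is a voiced retroflex fricative — in this inventory, /ʐ/.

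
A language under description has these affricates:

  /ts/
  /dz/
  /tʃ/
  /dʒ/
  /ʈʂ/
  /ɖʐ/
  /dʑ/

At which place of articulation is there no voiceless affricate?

place of articulation  voiceless  voiced  
alveolar          ts        dz      
postalveolar      tʃ        dʒ      
retroflex         ʈʂ        ɖʐ      
alveolo-palatal   —         dʑ      
Every place of articulation has a voiceless member except alveolo-palatal, where /tɕ/ would be expected.

alveolo-palatal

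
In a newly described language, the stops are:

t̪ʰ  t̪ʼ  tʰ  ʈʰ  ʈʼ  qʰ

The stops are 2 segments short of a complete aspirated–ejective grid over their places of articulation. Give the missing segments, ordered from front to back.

dental: aspirated /t̪ʰ/, ejective /t̪ʼ/.
alveolar: aspirated /tʰ/, ejective —.
retroflex: aspirated /ʈʰ/, ejective /ʈʼ/.
uvular: aspirated /qʰ/, ejective —.
Gaps, from front to back: alveolar lacks ejective (/tʼ/); uvular lacks ejective (/qʼ/).

/tʼ/, /qʼ/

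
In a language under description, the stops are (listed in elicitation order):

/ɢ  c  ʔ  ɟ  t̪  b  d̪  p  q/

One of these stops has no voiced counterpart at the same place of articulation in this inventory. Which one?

/ʔ/

Bilabial: /p/ ~ /b/
Dental: /t̪/ ~ /d̪/
Palatal: /c/ ~ /ɟ/
Uvular: /q/ ~ /ɢ/
Glottal: only /ʔ/ (voiceless); no voiced partner.
So /ʔ/ is the unpaired segment.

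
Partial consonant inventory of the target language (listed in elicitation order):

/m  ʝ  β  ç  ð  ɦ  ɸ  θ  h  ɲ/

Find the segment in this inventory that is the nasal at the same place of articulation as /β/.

/m/

/β/ is a voiced bilabial fricative.
The nasal at the same place is a bilabial nasal — in this inventory, /m/.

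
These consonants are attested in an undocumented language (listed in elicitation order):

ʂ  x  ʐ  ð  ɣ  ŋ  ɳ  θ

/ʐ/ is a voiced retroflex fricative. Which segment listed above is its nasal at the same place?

/ɳ/

The nasal at the same place is a retroflex nasal — in this inventory, /ɳ/.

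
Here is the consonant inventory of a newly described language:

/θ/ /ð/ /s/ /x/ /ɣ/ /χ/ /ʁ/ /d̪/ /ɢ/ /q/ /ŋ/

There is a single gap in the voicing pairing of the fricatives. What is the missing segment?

dental: voiceless /θ/, voiced /ð/.
alveolar: voiceless /s/, voiced —.
velar: voiceless /x/, voiced /ɣ/.
uvular: voiceless /χ/, voiced /ʁ/.
The alveolar row has no voiced member, so the gap is the voiced alveolar fricative /z/.

/z/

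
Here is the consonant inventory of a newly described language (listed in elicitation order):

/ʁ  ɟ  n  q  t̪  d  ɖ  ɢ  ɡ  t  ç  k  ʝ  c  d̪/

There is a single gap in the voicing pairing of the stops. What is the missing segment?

Voiceless: /t̪/ (dental), /t/ (alveolar), /c/ (palatal), /k/ (velar), /q/ (uvular).
Voiced: /d̪/ (dental), /d/ (alveolar), /ɖ/ (retroflex), /ɟ/ (palatal), /ɡ/ (velar), /ɢ/ (uvular).
The retroflex row has no voiceless member, so the gap is the voiceless retroflex stop /ʈ/.

/ʈ/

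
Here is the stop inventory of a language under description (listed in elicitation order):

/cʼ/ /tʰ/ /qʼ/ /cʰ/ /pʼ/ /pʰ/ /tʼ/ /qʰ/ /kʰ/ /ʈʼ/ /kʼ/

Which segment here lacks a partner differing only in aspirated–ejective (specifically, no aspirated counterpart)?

Bilabial: /pʰ/ ~ /pʼ/
Alveolar: /tʰ/ ~ /tʼ/
Palatal: /cʰ/ ~ /cʼ/
Velar: /kʰ/ ~ /kʼ/
Uvular: /qʰ/ ~ /qʼ/
Retroflex: only /ʈʼ/ (ejective); no aspirated partner.
So /ʈʼ/ is the unpaired segment.

/ʈʼ/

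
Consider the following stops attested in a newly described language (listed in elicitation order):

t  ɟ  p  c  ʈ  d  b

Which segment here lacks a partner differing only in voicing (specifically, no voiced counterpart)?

/ʈ/

Bilabial: /p/ ~ /b/
Alveolar: /t/ ~ /d/
Palatal: /c/ ~ /ɟ/
Retroflex: only /ʈ/ (voiceless); no voiced partner.
So /ʈ/ is the unpaired segment.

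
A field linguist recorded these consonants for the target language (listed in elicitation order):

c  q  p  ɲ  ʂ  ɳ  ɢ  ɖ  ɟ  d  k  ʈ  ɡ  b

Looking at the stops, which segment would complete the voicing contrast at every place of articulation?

/t/

place of articulation  voiceless  voiced  
bilabial          p         b       
alveolar          —         d       
retroflex         ʈ         ɖ       
palatal           c         ɟ       
velar             k         ɡ       
uvular            q         ɢ       
The alveolar row has no voiceless member, so the gap is the voiceless alveolar stop /t/.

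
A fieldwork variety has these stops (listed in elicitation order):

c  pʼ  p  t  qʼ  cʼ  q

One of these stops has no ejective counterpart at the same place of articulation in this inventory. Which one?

Bilabial: /p/ ~ /pʼ/
Palatal: /c/ ~ /cʼ/
Uvular: /q/ ~ /qʼ/
Alveolar: only /t/ (plain); no ejective partner.
So /t/ is the unpaired segment.

/t/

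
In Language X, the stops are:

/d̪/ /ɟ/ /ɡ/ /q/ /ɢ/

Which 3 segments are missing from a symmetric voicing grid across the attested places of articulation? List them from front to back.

/t̪/, /c/, /k/

dental: voiceless —, voiced /d̪/.
palatal: voiceless —, voiced /ɟ/.
velar: voiceless —, voiced /ɡ/.
uvular: voiceless /q/, voiced /ɢ/.
Gaps, from front to back: dental lacks voiceless (/t̪/); palatal lacks voiceless (/c/); velar lacks voiceless (/k/).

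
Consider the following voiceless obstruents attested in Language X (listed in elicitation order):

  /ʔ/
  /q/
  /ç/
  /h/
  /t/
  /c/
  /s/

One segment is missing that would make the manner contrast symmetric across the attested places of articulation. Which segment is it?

Stop: /t/ (alveolar), /c/ (palatal), /q/ (uvular), /ʔ/ (glottal).
Fricative: /s/ (alveolar), /ç/ (palatal), /h/ (glottal).
The uvular row has no fricative member, so the gap is the uvular fricative /χ/.

/χ/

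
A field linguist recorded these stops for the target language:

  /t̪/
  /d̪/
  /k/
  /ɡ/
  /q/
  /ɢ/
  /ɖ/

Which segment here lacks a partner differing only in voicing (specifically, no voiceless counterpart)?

/ɖ/

Dental: /t̪/ ~ /d̪/
Velar: /k/ ~ /ɡ/
Uvular: /q/ ~ /ɢ/
Retroflex: only /ɖ/ (voiced); no voiceless partner.
So /ɖ/ is the unpaired segment.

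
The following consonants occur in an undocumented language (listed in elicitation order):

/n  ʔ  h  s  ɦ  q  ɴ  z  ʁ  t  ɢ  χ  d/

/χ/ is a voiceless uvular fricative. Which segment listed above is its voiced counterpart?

The voiced counterpart is a voiced uvular fricative — in this inventory, /ʁ/.

/ʁ/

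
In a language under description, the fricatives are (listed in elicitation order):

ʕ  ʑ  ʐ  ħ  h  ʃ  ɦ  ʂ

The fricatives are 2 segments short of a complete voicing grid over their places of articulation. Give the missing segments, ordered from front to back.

postalveolar: voiceless /ʃ/, voiced —.
retroflex: voiceless /ʂ/, voiced /ʐ/.
alveolo-palatal: voiceless —, voiced /ʑ/.
pharyngeal: voiceless /ħ/, voiced /ʕ/.
glottal: voiceless /h/, voiced /ɦ/.
Gaps, from front to back: postalveolar lacks voiced (/ʒ/); alveolo-palatal lacks voiceless (/ɕ/).

/ʒ/, /ɕ/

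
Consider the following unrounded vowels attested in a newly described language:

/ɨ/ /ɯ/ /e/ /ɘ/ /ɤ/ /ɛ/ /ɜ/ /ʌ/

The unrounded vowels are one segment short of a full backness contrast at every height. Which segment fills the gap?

/i/

high: front —, central /ɨ/, back /ɯ/.
high-mid: front /e/, central /ɘ/, back /ɤ/.
low-mid: front /ɛ/, central /ɜ/, back /ʌ/.
The high row has no front member, so the gap is the high front unrounded vowel /i/.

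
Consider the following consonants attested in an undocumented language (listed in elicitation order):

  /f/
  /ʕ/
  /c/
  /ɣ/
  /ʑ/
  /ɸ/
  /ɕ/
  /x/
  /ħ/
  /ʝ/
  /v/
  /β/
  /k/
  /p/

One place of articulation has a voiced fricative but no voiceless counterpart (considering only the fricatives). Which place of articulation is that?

palatal

place of articulation  voiceless  voiced  
bilabial          ɸ         β       
labiodental       f         v       
alveolo-palatal   ɕ         ʑ       
palatal           —         ʝ       
velar             x         ɣ       
pharyngeal        ħ         ʕ       
Every place of articulation has a voiceless member except palatal, where /ç/ would be expected.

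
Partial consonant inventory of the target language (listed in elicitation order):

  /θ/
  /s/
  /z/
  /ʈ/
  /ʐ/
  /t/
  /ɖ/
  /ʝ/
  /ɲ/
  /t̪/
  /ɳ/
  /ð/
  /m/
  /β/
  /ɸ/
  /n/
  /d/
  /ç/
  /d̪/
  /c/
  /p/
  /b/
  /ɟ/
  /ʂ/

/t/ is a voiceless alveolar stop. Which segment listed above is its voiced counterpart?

/d/

The voiced counterpart is a voiced alveolar stop — in this inventory, /d/.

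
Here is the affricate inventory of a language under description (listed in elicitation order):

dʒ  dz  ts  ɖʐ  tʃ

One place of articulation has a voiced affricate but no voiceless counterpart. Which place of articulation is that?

Voiceless: /ts/ (alveolar), /tʃ/ (postalveolar).
Voiced: /dz/ (alveolar), /dʒ/ (postalveolar), /ɖʐ/ (retroflex).
Every place of articulation has a voiceless member except retroflex, where /ʈʂ/ would be expected.

retroflex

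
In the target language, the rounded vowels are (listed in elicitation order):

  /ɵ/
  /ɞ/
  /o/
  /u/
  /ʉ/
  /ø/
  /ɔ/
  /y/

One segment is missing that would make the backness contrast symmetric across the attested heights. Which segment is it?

Front: /y/ (high), /ø/ (high-mid).
Central: /ʉ/ (high), /ɵ/ (high-mid), /ɞ/ (low-mid).
Back: /u/ (high), /o/ (high-mid), /ɔ/ (low-mid).
The low-mid row has no front member, so the gap is the low-mid front rounded vowel /œ/.

/œ/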